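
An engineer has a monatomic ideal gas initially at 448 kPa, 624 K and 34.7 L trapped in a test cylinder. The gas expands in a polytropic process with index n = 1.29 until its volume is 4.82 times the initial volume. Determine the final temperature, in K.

Polytropic n=1.29: T₂ = T₁(V₁/V₂)^(n−1) = 624×(0.207)^0.29 = 395 K; P₂ = P₁(V₁/V₂)^n = 58.9 kPa.

395 K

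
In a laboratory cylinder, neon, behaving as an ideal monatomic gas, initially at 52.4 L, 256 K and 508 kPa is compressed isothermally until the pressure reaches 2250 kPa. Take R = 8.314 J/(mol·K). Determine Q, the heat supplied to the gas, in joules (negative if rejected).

n = P₁V₁/(RT₁) = 508×52.4/(8.314×256) = 12.5 mol.
Isothermal: T stays 256 K; PV = const ⇒ V₂ = 11.8 L, P₂ = 2250 kPa.
ΔU = 0 (ideal gas, T constant).
W = nRT ln(V₂/V₁) = 12.5×8.314×256×ln(0.226) = -39600 J.
Q = ΔU + W = -39600 J.

-39600 J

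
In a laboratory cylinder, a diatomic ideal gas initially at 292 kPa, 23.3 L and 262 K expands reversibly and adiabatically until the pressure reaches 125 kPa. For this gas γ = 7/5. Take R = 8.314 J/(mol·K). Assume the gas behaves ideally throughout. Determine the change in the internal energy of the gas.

n = P₁V₁/(RT₁) = 292×23.3/(8.314×262) = 3.12 mol.
Adiabatic: T₂/T₁ = (P₂/P₁)^((γ−1)/γ) ⇒ T₂ = 262×(0.428)^0.286 = 206 K; V₂ = 42.7 L.
For an ideal gas ΔU = nCvΔT with Cv = (5/2)R = 20.8 J/(mol·K).
ΔU = 3.12×20.8×(206−262) = -3660 J.

-3660 J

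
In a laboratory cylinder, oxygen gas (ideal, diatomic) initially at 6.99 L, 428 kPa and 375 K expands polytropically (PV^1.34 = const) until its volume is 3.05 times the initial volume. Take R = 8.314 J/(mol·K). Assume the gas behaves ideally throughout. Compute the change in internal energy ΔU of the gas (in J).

-2360 J

n = P₁V₁/(RT₁) = 428×6.99/(8.314×375) = 0.960 mol.
Polytropic n=1.34: T₂ = T₁(V₁/V₂)^(n−1) = 375×(0.328)^0.34 = 257 K; P₂ = P₁(V₁/V₂)^n = 96.0 kPa.
For an ideal gas ΔU = nCvΔT with Cv = (5/2)R = 20.8 J/(mol·K).
ΔU = 0.960×20.8×(257−375) = -2360 J.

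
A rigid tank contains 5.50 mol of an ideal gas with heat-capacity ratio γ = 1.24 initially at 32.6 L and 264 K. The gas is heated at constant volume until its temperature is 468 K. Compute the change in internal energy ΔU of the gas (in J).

P₁ = nRT₁/V₁ = 5.50×8.314×264/32.6 = 370 kPa.
Isochoric: V stays 32.6 L; P/T = const ⇒ T₂ = 468 K, P₂ = 656 kPa.
For an ideal gas ΔU = nCvΔT with Cv = R/(γ−1) = 34.6 J/(mol·K).
ΔU = 5.50×34.6×(468−264) = 38900 J.

38900 J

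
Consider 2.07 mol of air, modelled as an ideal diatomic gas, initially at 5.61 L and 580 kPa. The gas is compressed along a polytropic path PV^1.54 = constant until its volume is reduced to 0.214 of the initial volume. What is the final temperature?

T₁ = P₁V₁/(nR) = 580×5.61/(2.07×8.314) = 189 K.
Polytropic n=1.54: T₂ = T₁(V₁/V₂)^(n−1) = 189×(4.67)^0.54 = 435 K; P₂ = P₁(V₁/V₂)^n = 6230 kPa.

435 K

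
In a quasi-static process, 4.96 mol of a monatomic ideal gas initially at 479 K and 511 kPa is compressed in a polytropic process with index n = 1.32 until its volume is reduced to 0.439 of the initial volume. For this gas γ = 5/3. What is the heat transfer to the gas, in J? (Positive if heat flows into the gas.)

V₁ = nRT₁/P₁ = 4.96×8.314×479/511 = 38.7 L.
Polytropic n=1.32: T₂ = T₁(V₁/V₂)^(n−1) = 479×(2.28)^0.32 = 623 K; P₂ = P₁(V₁/V₂)^n = 1510 kPa.
W = (P₁V₁−P₂V₂)/(n−1) = (511×38.7−1510×17.0)/0.32 = -18600 J.
ΔU = nCvΔT = 4.96×12.5×(623−479) = 8930 J.
Q = ΔU + W = -9670 J.

-9670 J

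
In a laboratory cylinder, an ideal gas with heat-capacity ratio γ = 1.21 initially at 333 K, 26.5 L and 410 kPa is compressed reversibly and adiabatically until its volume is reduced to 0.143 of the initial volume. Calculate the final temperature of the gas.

501 K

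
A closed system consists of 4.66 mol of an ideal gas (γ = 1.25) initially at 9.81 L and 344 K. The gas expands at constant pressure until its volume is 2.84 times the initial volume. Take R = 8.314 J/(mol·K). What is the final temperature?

977 K

P₁ = nRT₁/V₁ = 4.66×8.314×344/9.81 = 1360 kPa.
Isobaric: P stays 1360 kPa; V/T = const ⇒ T₂ = 977 K, V₂ = 27.9 L.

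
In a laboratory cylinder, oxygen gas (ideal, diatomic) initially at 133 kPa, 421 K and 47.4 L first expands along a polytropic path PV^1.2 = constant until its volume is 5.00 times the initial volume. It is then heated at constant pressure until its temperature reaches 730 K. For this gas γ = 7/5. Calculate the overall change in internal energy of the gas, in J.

n = P₁V₁/(RT₁) = 133×47.4/(8.314×421) = 1.80 mol.
Step 1 — Polytropic n=1.2: T₂ = T₁(V₁/V₂)^(n−1) = 421×(0.200)^0.20 = 305 K; P₂ = P₁(V₁/V₂)^n = 19.3 kPa.
W = (P₁V₁−P₂V₂)/(n−1) = (133×47.4−19.3×237)/0.20 = 8680 J.
ΔU = nCvΔT = 1.80×20.8×(305−421) = -4340 J.
Q = ΔU + W = 4340 J.
State after step 1: P = 19.3 kPa, V = 237 L, T = 305 K.
Step 2 — Isobaric: P stays 19.3 kPa; V/T = const ⇒ T₂ = 730 K, V₂ = 567 L.
W = PΔV = 19.3×(567−237) kPa·L = 6360 J.
ΔU = nCvΔT = 1.80×20.8×(730−305) = 15900 J.
Q = ΔU + W = nCpΔT = 22300 J.
Net over both steps: W = 15000 J, Q = 26600 J, ΔU = 11600 J.

11600 J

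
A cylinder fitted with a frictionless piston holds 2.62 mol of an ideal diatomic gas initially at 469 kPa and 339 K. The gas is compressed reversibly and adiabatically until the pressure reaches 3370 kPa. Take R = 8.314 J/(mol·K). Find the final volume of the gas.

3.85 L

V₁ = nRT₁/P₁ = 2.62×8.314×339/469 = 15.7 L.
Adiabatic: T₂/T₁ = (P₂/P₁)^((γ−1)/γ) ⇒ T₂ = 339×(7.19)^0.286 = 596 K; V₂ = 3.85 L.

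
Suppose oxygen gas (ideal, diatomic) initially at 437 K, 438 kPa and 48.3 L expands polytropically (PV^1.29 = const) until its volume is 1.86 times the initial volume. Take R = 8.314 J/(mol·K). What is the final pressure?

Polytropic n=1.29: T₂ = T₁(V₁/V₂)^(n−1) = 437×(0.538)^0.29 = 365 K; P₂ = P₁(V₁/V₂)^n = 197 kPa.

197 kPa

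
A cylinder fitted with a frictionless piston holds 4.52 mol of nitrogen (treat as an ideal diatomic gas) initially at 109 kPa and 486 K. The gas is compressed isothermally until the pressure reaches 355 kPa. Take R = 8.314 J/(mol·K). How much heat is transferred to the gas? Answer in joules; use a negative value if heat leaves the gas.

-21600 J

V₁ = nRT₁/P₁ = 4.52×8.314×486/109 = 168 L.
Isothermal: T stays 486 K; PV = const ⇒ V₂ = 51.4 L, P₂ = 355 kPa.
ΔU = 0 (ideal gas, T constant).
W = nRT ln(V₂/V₁) = 4.52×8.314×486×ln(0.307) = -21600 J.
Q = ΔU + W = -21600 J.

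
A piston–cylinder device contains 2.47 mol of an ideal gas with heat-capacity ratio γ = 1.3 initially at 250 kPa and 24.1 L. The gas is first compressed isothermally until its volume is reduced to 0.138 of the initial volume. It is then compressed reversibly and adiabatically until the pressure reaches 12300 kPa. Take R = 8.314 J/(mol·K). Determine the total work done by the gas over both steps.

T₁ = P₁V₁/(nR) = 250×24.1/(2.47×8.314) = 293 K.
Step 1 — Isothermal: T stays 293 K; PV = const ⇒ V₂ = 3.33 L, P₂ = 1810 kPa.
ΔU = 0 (ideal gas, T constant).
W = nRT ln(V₂/V₁) = 2.47×8.314×293×ln(0.138) = -11900 J.
Q = ΔU + W = -11900 J.
State after step 1: P = 1810 kPa, V = 3.33 L, T = 293 K.
Step 2 — Adiabatic: T₂/T₁ = (P₂/P₁)^((γ−1)/γ) ⇒ T₂ = 293×(6.79)^0.231 = 456 K; V₂ = 0.762 L.
ΔU = nCvΔT = 2.47×27.7×(456−293) = 11200 J.
Q = 0 for an adiabatic process, so W = −ΔU = -11200 J.
Net over both steps: W = -23100 J, Q = -11900 J, ΔU = 11200 J.

-23100 J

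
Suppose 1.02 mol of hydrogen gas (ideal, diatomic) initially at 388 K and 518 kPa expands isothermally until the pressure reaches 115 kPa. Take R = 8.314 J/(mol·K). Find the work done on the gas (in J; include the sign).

-4950 J

V₁ = nRT₁/P₁ = 1.02×8.314×388/518 = 6.35 L.
Isothermal: T stays 388 K; PV = const ⇒ V₂ = 28.6 L, P₂ = 115 kPa.
W = nRT ln(V₂/V₁) = 1.02×8.314×388×ln(4.50) = 4950 J.
Work done on the gas = −W_by = -4950 J.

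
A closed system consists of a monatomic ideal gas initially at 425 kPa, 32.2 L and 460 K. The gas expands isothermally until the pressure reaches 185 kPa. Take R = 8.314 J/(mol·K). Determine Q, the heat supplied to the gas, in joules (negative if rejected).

n = P₁V₁/(RT₁) = 425×32.2/(8.314×460) = 3.58 mol.
Isothermal: T stays 460 K; PV = const ⇒ V₂ = 74.0 L, P₂ = 185 kPa.
ΔU = 0 (ideal gas, T constant).
W = nRT ln(V₂/V₁) = 3.58×8.314×460×ln(2.30) = 11400 J.
Q = ΔU + W = 11400 J.

11400 J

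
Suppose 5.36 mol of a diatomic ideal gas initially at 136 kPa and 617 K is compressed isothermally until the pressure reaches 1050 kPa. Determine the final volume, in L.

V₁ = nRT₁/P₁ = 5.36×8.314×617/136 = 202 L.
Isothermal: T stays 617 K; PV = const ⇒ V₂ = 26.2 L, P₂ = 1050 kPa.

26.2 L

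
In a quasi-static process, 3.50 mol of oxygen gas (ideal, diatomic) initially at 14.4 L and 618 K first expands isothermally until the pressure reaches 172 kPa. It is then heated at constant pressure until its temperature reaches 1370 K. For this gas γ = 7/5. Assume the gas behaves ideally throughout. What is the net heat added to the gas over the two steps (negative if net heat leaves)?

112000 J

P₁ = nRT₁/V₁ = 3.50×8.314×618/14.4 = 1250 kPa.
Step 1 — Isothermal: T stays 618 K; PV = const ⇒ V₂ = 105 L, P₂ = 172 kPa.
ΔU = 0 (ideal gas, T constant).
W = nRT ln(V₂/V₁) = 3.50×8.314×618×ln(7.26) = 35700 J.
Q = ΔU + W = 35700 J.
State after step 1: P = 172 kPa, V = 105 L, T = 618 K.
Step 2 — Isobaric: P stays 172 kPa; V/T = const ⇒ T₂ = 1370 K, V₂ = 232 L.
W = PΔV = 172×(232−105) kPa·L = 21900 J.
ΔU = nCvΔT = 3.50×20.8×(1370−618) = 54700 J.
Q = ΔU + W = nCpΔT = 76600 J.
Net over both steps: W = 57500 J, Q = 112000 J, ΔU = 54700 J.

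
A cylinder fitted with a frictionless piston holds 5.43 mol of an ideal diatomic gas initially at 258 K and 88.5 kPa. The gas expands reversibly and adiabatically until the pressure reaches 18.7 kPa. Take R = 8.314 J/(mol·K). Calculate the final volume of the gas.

V₁ = nRT₁/P₁ = 5.43×8.314×258/88.5 = 132 L.
Adiabatic: T₂/T₁ = (P₂/P₁)^((γ−1)/γ) ⇒ T₂ = 258×(0.211)^0.286 = 165 K; V₂ = 399 L.

399 L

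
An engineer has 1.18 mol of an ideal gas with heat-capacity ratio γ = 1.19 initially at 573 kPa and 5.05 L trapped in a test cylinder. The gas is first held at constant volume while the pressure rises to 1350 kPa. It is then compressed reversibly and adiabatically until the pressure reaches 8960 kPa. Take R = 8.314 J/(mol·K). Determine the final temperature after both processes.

T₁ = P₁V₁/(nR) = 573×5.05/(1.18×8.314) = 295 K.
Step 1 — Isochoric: V stays 5.05 L; P/T = const ⇒ T₂ = 695 K, P₂ = 1350 kPa.
W = 0 (no volume change).
ΔU = nCvΔT = 1.18×43.8×(695−295) = 20700 J.
Q = ΔU = 20700 J.
State after step 1: P = 1350 kPa, V = 5.05 L, T = 695 K.
Step 2 — Adiabatic: T₂/T₁ = (P₂/P₁)^((γ−1)/γ) ⇒ T₂ = 695×(6.64)^0.160 = 940 K; V₂ = 1.03 L.
ΔU = nCvΔT = 1.18×43.8×(940−695) = 12700 J.
Q = 0 for an adiabatic process, so W = −ΔU = -12700 J.
Net over both steps: W = -12700 J, Q = 20700 J, ΔU = 33300 J.

940 K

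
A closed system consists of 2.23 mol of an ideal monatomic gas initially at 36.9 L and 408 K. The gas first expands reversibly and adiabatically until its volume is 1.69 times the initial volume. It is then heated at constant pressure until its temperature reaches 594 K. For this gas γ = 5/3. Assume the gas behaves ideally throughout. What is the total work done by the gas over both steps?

P₁ = nRT₁/V₁ = 2.23×8.314×408/36.9 = 205 kPa.
Step 1 — Adiabatic: TV^(γ−1) = const ⇒ T₂ = 408×(0.592)^0.667 = 288 K; PV^γ = const ⇒ P₂ = 85.5 kPa.
ΔU = nCvΔT = 2.23×12.5×(288−408) = -3350 J.
Q = 0 for an adiabatic process, so W = −ΔU = 3350 J.
State after step 1: P = 85.5 kPa, V = 62.4 L, T = 288 K.
Step 2 — Isobaric: P stays 85.5 kPa; V/T = const ⇒ T₂ = 594 K, V₂ = 129 L.
W = PΔV = 85.5×(129−62.4) kPa·L = 5680 J.
ΔU = nCvΔT = 2.23×12.5×(594−288) = 8520 J.
Q = ΔU + W = nCpΔT = 14200 J.
Net over both steps: W = 9030 J, Q = 14200 J, ΔU = 5170 J.

9030 J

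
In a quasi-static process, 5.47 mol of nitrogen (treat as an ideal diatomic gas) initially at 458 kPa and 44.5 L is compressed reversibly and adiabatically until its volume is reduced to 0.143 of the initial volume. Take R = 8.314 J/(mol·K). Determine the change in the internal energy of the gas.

T₁ = P₁V₁/(nR) = 458×44.5/(5.47×8.314) = 448 K.
Adiabatic: TV^(γ−1) = const ⇒ T₂ = 448×(6.99)^0.400 = 976 K; PV^γ = const ⇒ P₂ = 6970 kPa.
For an ideal gas ΔU = nCvΔT with Cv = (5/2)R = 20.8 J/(mol·K).
ΔU = 5.47×20.8×(976−448) = 60000 J.

60000 J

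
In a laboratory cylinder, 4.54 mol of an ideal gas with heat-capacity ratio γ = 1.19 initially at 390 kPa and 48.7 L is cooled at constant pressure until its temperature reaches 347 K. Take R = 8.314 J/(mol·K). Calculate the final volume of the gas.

33.6 L

T₁ = P₁V₁/(nR) = 390×48.7/(4.54×8.314) = 503 K.
Isobaric: P stays 390 kPa; V/T = const ⇒ T₂ = 347 K, V₂ = 33.6 L.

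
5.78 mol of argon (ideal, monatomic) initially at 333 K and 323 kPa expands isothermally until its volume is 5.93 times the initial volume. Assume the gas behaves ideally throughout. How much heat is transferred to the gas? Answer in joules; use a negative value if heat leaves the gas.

28500 J

V₁ = nRT₁/P₁ = 5.78×8.314×333/323 = 49.5 L.
Isothermal: T stays 333 K; PV = const ⇒ V₂ = 294 L, P₂ = 54.5 kPa.
ΔU = 0 (ideal gas, T constant).
W = nRT ln(V₂/V₁) = 5.78×8.314×333×ln(5.93) = 28500 J.
Q = ΔU + W = 28500 J.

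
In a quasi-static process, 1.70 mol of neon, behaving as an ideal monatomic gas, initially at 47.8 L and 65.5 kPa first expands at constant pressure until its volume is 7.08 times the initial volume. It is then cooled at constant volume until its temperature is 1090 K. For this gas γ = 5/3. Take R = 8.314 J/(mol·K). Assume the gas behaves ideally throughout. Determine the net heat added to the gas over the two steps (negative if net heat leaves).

T₁ = P₁V₁/(nR) = 65.5×47.8/(1.70×8.314) = 222 K.
Step 1 — Isobaric: P stays 65.5 kPa; V/T = const ⇒ T₂ = 1570 K, V₂ = 338 L.
W = PΔV = 65.5×(338−47.8) kPa·L = 19000 J.
ΔU = nCvΔT = 1.70×12.5×(1570−222) = 28600 J.
Q = ΔU + W = nCpΔT = 47600 J.
State after step 1: P = 65.5 kPa, V = 338 L, T = 1570 K.
Step 2 — Isochoric: V stays 338 L; P/T = const ⇒ T₂ = 1090 K, P₂ = 45.5 kPa.
W = 0 (no volume change).
ΔU = nCvΔT = 1.70×12.5×(1090−1570) = -10100 J.
Q = ΔU = -10100 J.
Net over both steps: W = 19000 J, Q = 37400 J, ΔU = 18400 J.

37400 J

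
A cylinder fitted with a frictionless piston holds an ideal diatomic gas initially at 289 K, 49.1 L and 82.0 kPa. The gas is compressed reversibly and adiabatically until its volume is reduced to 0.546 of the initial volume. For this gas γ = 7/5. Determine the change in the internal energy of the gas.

2760 J

n = P₁V₁/(RT₁) = 82.0×49.1/(8.314×289) = 1.68 mol.
Adiabatic: TV^(γ−1) = const ⇒ T₂ = 289×(1.83)^0.400 = 368 K; PV^γ = const ⇒ P₂ = 191 kPa.
For an ideal gas ΔU = nCvΔT with Cv = (5/2)R = 20.8 J/(mol·K).
ΔU = 1.68×20.8×(368−289) = 2760 J.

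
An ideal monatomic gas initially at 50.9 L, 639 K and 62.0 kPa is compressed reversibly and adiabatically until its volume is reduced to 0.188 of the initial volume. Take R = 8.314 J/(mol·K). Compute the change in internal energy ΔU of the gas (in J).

9690 J

n = P₁V₁/(RT₁) = 62.0×50.9/(8.314×639) = 0.594 mol.
Adiabatic: TV^(γ−1) = const ⇒ T₂ = 639×(5.32)^0.667 = 1950 K; PV^γ = const ⇒ P₂ = 1000 kPa.
For an ideal gas ΔU = nCvΔT with Cv = (3/2)R = 12.5 J/(mol·K).
ΔU = 0.594×12.5×(1950−639) = 9690 J.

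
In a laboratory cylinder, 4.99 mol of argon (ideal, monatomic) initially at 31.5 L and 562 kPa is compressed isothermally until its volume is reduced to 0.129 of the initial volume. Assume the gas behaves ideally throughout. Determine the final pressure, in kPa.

T₁ = P₁V₁/(nR) = 562×31.5/(4.99×8.314) = 427 K.
Isothermal: T stays 427 K; PV = const ⇒ V₂ = 4.06 L, P₂ = 4360 kPa.

4360 kPa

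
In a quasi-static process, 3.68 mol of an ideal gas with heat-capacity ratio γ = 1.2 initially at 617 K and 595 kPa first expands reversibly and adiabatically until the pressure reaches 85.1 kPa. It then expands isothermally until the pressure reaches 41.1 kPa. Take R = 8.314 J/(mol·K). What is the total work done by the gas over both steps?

36100 J

V₁ = nRT₁/P₁ = 3.68×8.314×617/595 = 31.7 L.
Step 1 — Adiabatic: T₂/T₁ = (P₂/P₁)^((γ−1)/γ) ⇒ T₂ = 617×(0.143)^0.167 = 446 K; V₂ = 160 L.
ΔU = nCvΔT = 3.68×41.6×(446−617) = -26100 J.
Q = 0 for an adiabatic process, so W = −ΔU = 26100 J.
State after step 1: P = 85.1 kPa, V = 160 L, T = 446 K.
Step 2 — Isothermal: T stays 446 K; PV = const ⇒ V₂ = 332 L, P₂ = 41.1 kPa.
ΔU = 0 (ideal gas, T constant).
W = nRT ln(V₂/V₁) = 3.68×8.314×446×ln(2.07) = 9940 J.
Q = ΔU + W = 9940 J.
Net over both steps: W = 36100 J, Q = 9940 J, ΔU = -26100 J.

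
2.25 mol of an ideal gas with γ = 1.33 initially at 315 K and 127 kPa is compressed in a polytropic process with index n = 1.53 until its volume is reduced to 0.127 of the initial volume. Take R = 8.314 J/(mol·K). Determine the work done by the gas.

V₁ = nRT₁/P₁ = 2.25×8.314×315/127 = 46.4 L.
Polytropic n=1.53: T₂ = T₁(V₁/V₂)^(n−1) = 315×(7.87)^0.53 = 940 K; P₂ = P₁(V₁/V₂)^n = 2990 kPa.
W = (P₁V₁−P₂V₂)/(n−1) = (127×46.4−2990×5.89)/0.53 = -22100 J.

-22100 J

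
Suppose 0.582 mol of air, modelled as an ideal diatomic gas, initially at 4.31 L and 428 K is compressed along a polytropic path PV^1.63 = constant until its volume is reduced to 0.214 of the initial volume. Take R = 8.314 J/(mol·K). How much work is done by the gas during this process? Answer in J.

-5400 J

P₁ = nRT₁/V₁ = 0.582×8.314×428/4.31 = 481 kPa.
Polytropic n=1.63: T₂ = T₁(V₁/V₂)^(n−1) = 428×(4.67)^0.63 = 1130 K; P₂ = P₁(V₁/V₂)^n = 5930 kPa.
W = (P₁V₁−P₂V₂)/(n−1) = (481×4.31−5930×0.922)/0.63 = -5400 J.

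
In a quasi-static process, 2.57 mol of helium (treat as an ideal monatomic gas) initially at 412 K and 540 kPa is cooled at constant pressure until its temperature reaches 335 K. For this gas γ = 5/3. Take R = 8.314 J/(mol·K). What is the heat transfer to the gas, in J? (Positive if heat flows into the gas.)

V₁ = nRT₁/P₁ = 2.57×8.314×412/540 = 16.3 L.
Isobaric: P stays 540 kPa; V/T = const ⇒ T₂ = 335 K, V₂ = 13.3 L.
W = PΔV = 540×(13.3−16.3) kPa·L = -1650 J.
ΔU = nCvΔT = 2.57×12.5×(335−412) = -2470 J.
Q = ΔU + W = nCpΔT = -4110 J.

-4110 J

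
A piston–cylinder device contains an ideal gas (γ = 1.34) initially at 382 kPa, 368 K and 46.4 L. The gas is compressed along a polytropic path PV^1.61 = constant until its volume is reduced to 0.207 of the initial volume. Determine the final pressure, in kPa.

4820 kPa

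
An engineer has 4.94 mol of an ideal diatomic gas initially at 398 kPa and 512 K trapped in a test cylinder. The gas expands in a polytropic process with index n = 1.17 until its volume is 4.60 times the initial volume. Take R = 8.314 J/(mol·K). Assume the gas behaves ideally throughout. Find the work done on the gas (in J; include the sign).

-28300 J

V₁ = nRT₁/P₁ = 4.94×8.314×512/398 = 52.8 L.
Polytropic n=1.17: T₂ = T₁(V₁/V₂)^(n−1) = 512×(0.217)^0.17 = 395 K; P₂ = P₁(V₁/V₂)^n = 66.8 kPa.
W = (P₁V₁−P₂V₂)/(n−1) = (398×52.8−66.8×243)/0.17 = 28300 J.
Work done on the gas = −W_by = -28300 J.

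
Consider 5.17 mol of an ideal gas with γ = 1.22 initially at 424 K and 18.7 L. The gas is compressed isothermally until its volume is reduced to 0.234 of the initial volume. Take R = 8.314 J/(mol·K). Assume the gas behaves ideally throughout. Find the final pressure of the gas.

P₁ = nRT₁/V₁ = 5.17×8.314×424/18.7 = 975 kPa.
Isothermal: T stays 424 K; PV = const ⇒ V₂ = 4.38 L, P₂ = 4160 kPa.

4160 kPa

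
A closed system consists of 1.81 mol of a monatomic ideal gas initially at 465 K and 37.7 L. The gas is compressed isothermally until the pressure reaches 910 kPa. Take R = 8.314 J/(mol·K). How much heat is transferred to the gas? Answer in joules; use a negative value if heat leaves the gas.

-11100 J

P₁ = nRT₁/V₁ = 1.81×8.314×465/37.7 = 186 kPa.
Isothermal: T stays 465 K; PV = const ⇒ V₂ = 7.69 L, P₂ = 910 kPa.
ΔU = 0 (ideal gas, T constant).
W = nRT ln(V₂/V₁) = 1.81×8.314×465×ln(0.204) = -11100 J.
Q = ΔU + W = -11100 J.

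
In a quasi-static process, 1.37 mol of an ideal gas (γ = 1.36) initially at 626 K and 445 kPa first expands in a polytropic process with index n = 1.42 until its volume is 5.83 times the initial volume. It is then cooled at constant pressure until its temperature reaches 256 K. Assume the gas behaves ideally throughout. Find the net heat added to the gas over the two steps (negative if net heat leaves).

V₁ = nRT₁/P₁ = 1.37×8.314×626/445 = 16.0 L.
Step 1 — Polytropic n=1.42: T₂ = T₁(V₁/V₂)^(n−1) = 626×(0.172)^0.42 = 299 K; P₂ = P₁(V₁/V₂)^n = 36.4 kPa.
W = (P₁V₁−P₂V₂)/(n−1) = (445×16.0−36.4×93.4)/0.42 = 8880 J.
ΔU = nCvΔT = 1.37×23.1×(299−626) = -10400 J.
Q = ΔU + W = -1480 J.
State after step 1: P = 36.4 kPa, V = 93.4 L, T = 299 K.
Step 2 — Isobaric: P stays 36.4 kPa; V/T = const ⇒ T₂ = 256 K, V₂ = 80.1 L.
W = PΔV = 36.4×(80.1−93.4) kPa·L = -484 J.
ΔU = nCvΔT = 1.37×23.1×(256−299) = -1350 J.
Q = ΔU + W = nCpΔT = -1830 J.
Net over both steps: W = 8400 J, Q = -3310 J, ΔU = -11700 J.

-3310 J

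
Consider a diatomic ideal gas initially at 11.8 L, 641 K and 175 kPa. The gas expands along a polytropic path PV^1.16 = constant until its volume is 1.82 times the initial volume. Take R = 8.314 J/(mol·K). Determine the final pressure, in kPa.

Polytropic n=1.16: T₂ = T₁(V₁/V₂)^(n−1) = 641×(0.549)^0.16 = 582 K; P₂ = P₁(V₁/V₂)^n = 87.4 kPa.

87.4 kPa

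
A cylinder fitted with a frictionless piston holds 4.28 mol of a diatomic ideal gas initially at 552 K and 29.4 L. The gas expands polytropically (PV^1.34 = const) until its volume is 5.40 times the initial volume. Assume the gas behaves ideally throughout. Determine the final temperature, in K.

P₁ = nRT₁/V₁ = 4.28×8.314×552/29.4 = 668 kPa.
Polytropic n=1.34: T₂ = T₁(V₁/V₂)^(n−1) = 552×(0.185)^0.34 = 311 K; P₂ = P₁(V₁/V₂)^n = 69.7 kPa.

311 K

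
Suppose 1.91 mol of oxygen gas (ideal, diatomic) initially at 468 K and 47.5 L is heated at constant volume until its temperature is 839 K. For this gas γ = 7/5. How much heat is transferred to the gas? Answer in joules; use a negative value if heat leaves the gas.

P₁ = nRT₁/V₁ = 1.91×8.314×468/47.5 = 156 kPa.
Isochoric: V stays 47.5 L; P/T = const ⇒ T₂ = 839 K, P₂ = 280 kPa.
W = 0 (no volume change).
ΔU = nCvΔT = 1.91×20.8×(839−468) = 14700 J.
Q = ΔU = 14700 J.

14700 J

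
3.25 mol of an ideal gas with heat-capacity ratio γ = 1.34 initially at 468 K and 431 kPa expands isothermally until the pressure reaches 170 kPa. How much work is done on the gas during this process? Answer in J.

V₁ = nRT₁/P₁ = 3.25×8.314×468/431 = 29.3 L.
Isothermal: T stays 468 K; PV = const ⇒ V₂ = 74.4 L, P₂ = 170 kPa.
W = nRT ln(V₂/V₁) = 3.25×8.314×468×ln(2.54) = 11800 J.
Work done on the gas = −W_by = -11800 J.

-11800 J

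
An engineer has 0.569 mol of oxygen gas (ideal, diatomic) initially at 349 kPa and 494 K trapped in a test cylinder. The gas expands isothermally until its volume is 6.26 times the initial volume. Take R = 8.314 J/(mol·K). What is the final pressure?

V₁ = nRT₁/P₁ = 0.569×8.314×494/349 = 6.70 L.
Isothermal: T stays 494 K; PV = const ⇒ V₂ = 41.9 L, P₂ = 55.8 kPa.

55.8 kPa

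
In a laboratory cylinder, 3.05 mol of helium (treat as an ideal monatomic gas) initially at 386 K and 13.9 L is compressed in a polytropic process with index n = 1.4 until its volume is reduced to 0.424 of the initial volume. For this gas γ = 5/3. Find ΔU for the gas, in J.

6010 J

P₁ = nRT₁/V₁ = 3.05×8.314×386/13.9 = 704 kPa.
Polytropic n=1.4: T₂ = T₁(V₁/V₂)^(n−1) = 386×(2.36)^0.40 = 544 K; P₂ = P₁(V₁/V₂)^n = 2340 kPa.
For an ideal gas ΔU = nCvΔT with Cv = (3/2)R = 12.5 J/(mol·K).
ΔU = 3.05×12.5×(544−386) = 6010 J.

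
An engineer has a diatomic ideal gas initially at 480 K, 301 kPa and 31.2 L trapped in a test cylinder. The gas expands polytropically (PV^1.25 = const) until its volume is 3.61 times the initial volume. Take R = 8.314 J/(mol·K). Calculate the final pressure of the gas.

60.5 kPa

Polytropic n=1.25: T₂ = T₁(V₁/V₂)^(n−1) = 480×(0.277)^0.25 = 348 K; P₂ = P₁(V₁/V₂)^n = 60.5 kPa.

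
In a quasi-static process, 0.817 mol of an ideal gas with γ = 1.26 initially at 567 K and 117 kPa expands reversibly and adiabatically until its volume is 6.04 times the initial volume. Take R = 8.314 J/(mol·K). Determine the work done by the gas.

V₁ = nRT₁/P₁ = 0.817×8.314×567/117 = 32.9 L.
Adiabatic: TV^(γ−1) = const ⇒ T₂ = 567×(0.166)^0.260 = 355 K; PV^γ = const ⇒ P₂ = 12.1 kPa.
ΔU = nCvΔT = 0.817×32.0×(355−567) = -5530 J.
Q = 0 for an adiabatic process, so W = −ΔU = 5530 J.

5530 J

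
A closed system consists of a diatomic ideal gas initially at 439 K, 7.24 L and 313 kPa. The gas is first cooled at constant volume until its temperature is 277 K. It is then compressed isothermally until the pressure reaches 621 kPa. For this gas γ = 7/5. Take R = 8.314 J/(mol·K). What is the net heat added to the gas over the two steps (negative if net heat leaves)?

n = P₁V₁/(RT₁) = 313×7.24/(8.314×439) = 0.621 mol.
Step 1 — Isochoric: V stays 7.24 L; P/T = const ⇒ T₂ = 277 K, P₂ = 197 kPa.
W = 0 (no volume change).
ΔU = nCvΔT = 0.621×20.8×(277−439) = -2090 J.
Q = ΔU = -2090 J.
State after step 1: P = 197 kPa, V = 7.24 L, T = 277 K.
Step 2 — Isothermal: T stays 277 K; PV = const ⇒ V₂ = 2.30 L, P₂ = 621 kPa.
ΔU = 0 (ideal gas, T constant).
W = nRT ln(V₂/V₁) = 0.621×8.314×277×ln(0.318) = -1640 J.
Q = ΔU + W = -1640 J.
Net over both steps: W = -1640 J, Q = -3730 J, ΔU = -2090 J.

-3730 J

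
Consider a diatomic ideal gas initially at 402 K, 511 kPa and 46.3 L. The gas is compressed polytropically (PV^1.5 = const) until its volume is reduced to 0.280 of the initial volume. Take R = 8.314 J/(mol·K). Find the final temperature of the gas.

760 K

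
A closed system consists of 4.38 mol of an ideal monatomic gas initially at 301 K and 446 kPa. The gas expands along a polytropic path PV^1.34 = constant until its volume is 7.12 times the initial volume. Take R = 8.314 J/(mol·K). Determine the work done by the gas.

V₁ = nRT₁/P₁ = 4.38×8.314×301/446 = 24.6 L.
Polytropic n=1.34: T₂ = T₁(V₁/V₂)^(n−1) = 301×(0.140)^0.34 = 154 K; P₂ = P₁(V₁/V₂)^n = 32.1 kPa.
W = (P₁V₁−P₂V₂)/(n−1) = (446×24.6−32.1×175)/0.34 = 15700 J.

15700 J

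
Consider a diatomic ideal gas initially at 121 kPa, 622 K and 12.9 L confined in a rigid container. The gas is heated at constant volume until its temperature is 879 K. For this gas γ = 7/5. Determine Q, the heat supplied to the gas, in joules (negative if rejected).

1610 J

n = P₁V₁/(RT₁) = 121×12.9/(8.314×622) = 0.302 mol.
Isochoric: V stays 12.9 L; P/T = const ⇒ T₂ = 879 K, P₂ = 171 kPa.
W = 0 (no volume change).
ΔU = nCvΔT = 0.302×20.8×(879−622) = 1610 J.
Q = ΔU = 1610 J.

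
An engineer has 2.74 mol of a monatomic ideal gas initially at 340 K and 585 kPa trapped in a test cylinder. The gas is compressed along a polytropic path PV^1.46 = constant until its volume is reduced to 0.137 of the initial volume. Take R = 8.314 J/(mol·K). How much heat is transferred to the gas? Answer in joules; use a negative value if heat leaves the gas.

-7800 J

V₁ = nRT₁/P₁ = 2.74×8.314×340/585 = 13.2 L.
Polytropic n=1.46: T₂ = T₁(V₁/V₂)^(n−1) = 340×(7.30)^0.46 = 848 K; P₂ = P₁(V₁/V₂)^n = 10700 kPa.
W = (P₁V₁−P₂V₂)/(n−1) = (585×13.2−10700×1.81)/0.46 = -25200 J.
ΔU = nCvΔT = 2.74×12.5×(848−340) = 17400 J.
Q = ΔU + W = -7800 J.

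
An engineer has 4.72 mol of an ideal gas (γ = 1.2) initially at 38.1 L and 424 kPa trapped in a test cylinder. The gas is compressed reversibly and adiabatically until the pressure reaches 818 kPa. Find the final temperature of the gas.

459 K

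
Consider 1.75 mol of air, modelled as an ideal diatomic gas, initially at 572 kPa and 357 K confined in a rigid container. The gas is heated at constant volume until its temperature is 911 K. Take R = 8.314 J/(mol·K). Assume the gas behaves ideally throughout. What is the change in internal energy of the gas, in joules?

20200 J

V₁ = nRT₁/P₁ = 1.75×8.314×357/572 = 9.08 L.
Isochoric: V stays 9.08 L; P/T = const ⇒ T₂ = 911 K, P₂ = 1460 kPa.
For an ideal gas ΔU = nCvΔT with Cv = (5/2)R = 20.8 J/(mol·K).
ΔU = 1.75×20.8×(911−357) = 20200 J.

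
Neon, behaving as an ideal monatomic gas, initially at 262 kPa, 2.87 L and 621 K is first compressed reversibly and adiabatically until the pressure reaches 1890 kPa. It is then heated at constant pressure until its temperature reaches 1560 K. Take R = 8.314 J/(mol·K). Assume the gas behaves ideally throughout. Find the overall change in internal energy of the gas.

n = P₁V₁/(RT₁) = 262×2.87/(8.314×621) = 0.146 mol.
Step 1 — Adiabatic: T₂/T₁ = (P₂/P₁)^((γ−1)/γ) ⇒ T₂ = 621×(7.21)^0.400 = 1370 K; V₂ = 0.877 L.
ΔU = nCvΔT = 0.146×12.5×(1370−621) = 1360 J.
Q = 0 for an adiabatic process, so W = −ΔU = -1360 J.
State after step 1: P = 1890 kPa, V = 0.877 L, T = 1370 K.
Step 2 — Isobaric: P stays 1890 kPa; V/T = const ⇒ T₂ = 1560 K, V₂ = 0.999 L.
W = PΔV = 1890×(0.999−0.877) kPa·L = 231 J.
ΔU = nCvΔT = 0.146×12.5×(1560−1370) = 347 J.
Q = ΔU + W = nCpΔT = 579 J.
Net over both steps: W = -1130 J, Q = 579 J, ΔU = 1710 J.

1710 J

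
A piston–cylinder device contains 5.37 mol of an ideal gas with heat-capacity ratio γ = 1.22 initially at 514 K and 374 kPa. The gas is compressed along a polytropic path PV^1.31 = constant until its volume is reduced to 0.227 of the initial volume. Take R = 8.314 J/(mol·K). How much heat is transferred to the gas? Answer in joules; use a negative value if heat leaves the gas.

V₁ = nRT₁/P₁ = 5.37×8.314×514/374 = 61.4 L.
Polytropic n=1.31: T₂ = T₁(V₁/V₂)^(n−1) = 514×(4.41)^0.31 = 814 K; P₂ = P₁(V₁/V₂)^n = 2610 kPa.
W = (P₁V₁−P₂V₂)/(n−1) = (374×61.4−2610×13.9)/0.31 = -43200 J.
ΔU = nCvΔT = 5.37×37.8×(814−514) = 60900 J.
Q = ΔU + W = 17700 J.

17700 J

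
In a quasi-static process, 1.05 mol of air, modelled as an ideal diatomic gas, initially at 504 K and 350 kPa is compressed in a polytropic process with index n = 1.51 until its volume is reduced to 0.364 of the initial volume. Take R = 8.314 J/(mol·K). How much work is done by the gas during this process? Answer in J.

V₁ = nRT₁/P₁ = 1.05×8.314×504/350 = 12.6 L.
Polytropic n=1.51: T₂ = T₁(V₁/V₂)^(n−1) = 504×(2.75)^0.51 = 844 K; P₂ = P₁(V₁/V₂)^n = 1610 kPa.
W = (P₁V₁−P₂V₂)/(n−1) = (350×12.6−1610×4.58)/0.51 = -5820 J.

-5820 J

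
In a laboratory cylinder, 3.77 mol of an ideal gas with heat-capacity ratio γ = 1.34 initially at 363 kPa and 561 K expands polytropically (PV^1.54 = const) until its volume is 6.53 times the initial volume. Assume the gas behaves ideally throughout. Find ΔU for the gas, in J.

-32900 J

V₁ = nRT₁/P₁ = 3.77×8.314×561/363 = 48.4 L.
Polytropic n=1.54: T₂ = T₁(V₁/V₂)^(n−1) = 561×(0.153)^0.54 = 204 K; P₂ = P₁(V₁/V₂)^n = 20.2 kPa.
For an ideal gas ΔU = nCvΔT with Cv = R/(γ−1) = 24.5 J/(mol·K).
ΔU = 3.77×24.5×(204−561) = -32900 J.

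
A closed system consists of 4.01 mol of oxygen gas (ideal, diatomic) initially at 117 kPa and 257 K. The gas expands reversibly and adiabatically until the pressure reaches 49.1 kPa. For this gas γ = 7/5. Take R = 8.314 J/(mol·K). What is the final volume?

136 L

V₁ = nRT₁/P₁ = 4.01×8.314×257/117 = 73.2 L.
Adiabatic: T₂/T₁ = (P₂/P₁)^((γ−1)/γ) ⇒ T₂ = 257×(0.420)^0.286 = 201 K; V₂ = 136 L.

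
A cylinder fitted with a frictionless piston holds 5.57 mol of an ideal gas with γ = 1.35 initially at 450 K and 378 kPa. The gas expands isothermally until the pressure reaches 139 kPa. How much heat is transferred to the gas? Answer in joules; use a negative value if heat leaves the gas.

V₁ = nRT₁/P₁ = 5.57×8.314×450/378 = 55.1 L.
Isothermal: T stays 450 K; PV = const ⇒ V₂ = 150 L, P₂ = 139 kPa.
ΔU = 0 (ideal gas, T constant).
W = nRT ln(V₂/V₁) = 5.57×8.314×450×ln(2.72) = 20800 J.
Q = ΔU + W = 20800 J.

20800 J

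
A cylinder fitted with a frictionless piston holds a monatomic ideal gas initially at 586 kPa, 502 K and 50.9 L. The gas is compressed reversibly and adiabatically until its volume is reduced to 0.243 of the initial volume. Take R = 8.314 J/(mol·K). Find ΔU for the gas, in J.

70200 J

n = P₁V₁/(RT₁) = 586×50.9/(8.314×502) = 7.15 mol.
Adiabatic: TV^(γ−1) = const ⇒ T₂ = 502×(4.12)^0.667 = 1290 K; PV^γ = const ⇒ P₂ = 6190 kPa.
For an ideal gas ΔU = nCvΔT with Cv = (3/2)R = 12.5 J/(mol·K).
ΔU = 7.15×12.5×(1290−502) = 70200 J.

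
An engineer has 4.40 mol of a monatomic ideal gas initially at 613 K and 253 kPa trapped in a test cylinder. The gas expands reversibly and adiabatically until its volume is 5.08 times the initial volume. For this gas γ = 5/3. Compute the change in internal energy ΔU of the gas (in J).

V₁ = nRT₁/P₁ = 4.40×8.314×613/253 = 88.6 L.
Adiabatic: TV^(γ−1) = const ⇒ T₂ = 613×(0.197)^0.667 = 207 K; PV^γ = const ⇒ P₂ = 16.9 kPa.
For an ideal gas ΔU = nCvΔT with Cv = (3/2)R = 12.5 J/(mol·K).
ΔU = 4.40×12.5×(207−613) = -22300 J.

-22300 J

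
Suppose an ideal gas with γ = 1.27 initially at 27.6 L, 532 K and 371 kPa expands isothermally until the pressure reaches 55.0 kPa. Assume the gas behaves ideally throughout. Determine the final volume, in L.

Isothermal: T stays 532 K; PV = const ⇒ V₂ = 186 L, P₂ = 55.0 kPa.

186 L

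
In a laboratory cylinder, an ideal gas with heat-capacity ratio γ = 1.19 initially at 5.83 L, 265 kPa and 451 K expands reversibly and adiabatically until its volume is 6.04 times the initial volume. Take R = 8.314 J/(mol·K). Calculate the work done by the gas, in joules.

2350 J

n = P₁V₁/(RT₁) = 265×5.83/(8.314×451) = 0.412 mol.
Adiabatic: TV^(γ−1) = const ⇒ T₂ = 451×(0.166)^0.190 = 320 K; PV^γ = const ⇒ P₂ = 31.2 kPa.
ΔU = nCvΔT = 0.412×43.8×(320−451) = -2350 J.
Q = 0 for an adiabatic process, so W = −ΔU = 2350 J.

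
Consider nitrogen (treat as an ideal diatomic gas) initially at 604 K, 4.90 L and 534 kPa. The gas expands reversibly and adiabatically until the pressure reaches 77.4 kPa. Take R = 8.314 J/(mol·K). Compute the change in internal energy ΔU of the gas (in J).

n = P₁V₁/(RT₁) = 534×4.90/(8.314×604) = 0.521 mol.
Adiabatic: T₂/T₁ = (P₂/P₁)^((γ−1)/γ) ⇒ T₂ = 604×(0.145)^0.286 = 348 K; V₂ = 19.5 L.
For an ideal gas ΔU = nCvΔT with Cv = (5/2)R = 20.8 J/(mol·K).
ΔU = 0.521×20.8×(348−604) = -2770 J.

-2770 J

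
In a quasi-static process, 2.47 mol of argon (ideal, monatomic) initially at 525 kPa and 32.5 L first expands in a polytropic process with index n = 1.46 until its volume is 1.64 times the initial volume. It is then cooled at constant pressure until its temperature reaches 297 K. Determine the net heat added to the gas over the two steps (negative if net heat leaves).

T₁ = P₁V₁/(nR) = 525×32.5/(2.47×8.314) = 831 K.
Step 1 — Polytropic n=1.46: T₂ = T₁(V₁/V₂)^(n−1) = 831×(0.610)^0.46 = 662 K; P₂ = P₁(V₁/V₂)^n = 255 kPa.
W = (P₁V₁−P₂V₂)/(n−1) = (525×32.5−255×53.3)/0.46 = 7550 J.
ΔU = nCvΔT = 2.47×12.5×(662−831) = -5210 J.
Q = ΔU + W = 2340 J.
State after step 1: P = 255 kPa, V = 53.3 L, T = 662 K.
Step 2 — Isobaric: P stays 255 kPa; V/T = const ⇒ T₂ = 297 K, V₂ = 23.9 L.
W = PΔV = 255×(23.9−53.3) kPa·L = -7490 J.
ΔU = nCvΔT = 2.47×12.5×(297−662) = -11200 J.
Q = ΔU + W = nCpΔT = -18700 J.
Net over both steps: W = 58.5 J, Q = -16400 J, ΔU = -16400 J.

-16400 J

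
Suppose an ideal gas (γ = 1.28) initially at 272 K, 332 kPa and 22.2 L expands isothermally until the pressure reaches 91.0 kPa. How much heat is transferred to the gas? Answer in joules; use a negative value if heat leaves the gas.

9540 J

n = P₁V₁/(RT₁) = 332×22.2/(8.314×272) = 3.26 mol.
Isothermal: T stays 272 K; PV = const ⇒ V₂ = 81.0 L, P₂ = 91.0 kPa.
ΔU = 0 (ideal gas, T constant).
W = nRT ln(V₂/V₁) = 3.26×8.314×272×ln(3.65) = 9540 J.
Q = ΔU + W = 9540 J.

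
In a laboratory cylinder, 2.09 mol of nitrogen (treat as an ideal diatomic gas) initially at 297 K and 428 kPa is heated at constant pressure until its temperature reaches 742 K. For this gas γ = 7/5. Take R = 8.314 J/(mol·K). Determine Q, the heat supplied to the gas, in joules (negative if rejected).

V₁ = nRT₁/P₁ = 2.09×8.314×297/428 = 12.1 L.
Isobaric: P stays 428 kPa; V/T = const ⇒ T₂ = 742 K, V₂ = 30.1 L.
W = PΔV = 428×(30.1−12.1) kPa·L = 7730 J.
ΔU = nCvΔT = 2.09×20.8×(742−297) = 19300 J.
Q = ΔU + W = nCpΔT = 27100 J.

27100 J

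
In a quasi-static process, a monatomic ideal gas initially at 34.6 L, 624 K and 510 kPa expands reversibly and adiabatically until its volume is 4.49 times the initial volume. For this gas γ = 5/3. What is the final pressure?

41.7 kPa

Adiabatic: TV^(γ−1) = const ⇒ T₂ = 624×(0.223)^0.667 = 229 K; PV^γ = const ⇒ P₂ = 41.7 kPa.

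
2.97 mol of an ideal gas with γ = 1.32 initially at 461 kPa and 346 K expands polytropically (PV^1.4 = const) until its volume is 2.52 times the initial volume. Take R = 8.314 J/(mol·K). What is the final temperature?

239 K

V₁ = nRT₁/P₁ = 2.97×8.314×346/461 = 18.5 L.
Polytropic n=1.4: T₂ = T₁(V₁/V₂)^(n−1) = 346×(0.397)^0.40 = 239 K; P₂ = P₁(V₁/V₂)^n = 126 kPa.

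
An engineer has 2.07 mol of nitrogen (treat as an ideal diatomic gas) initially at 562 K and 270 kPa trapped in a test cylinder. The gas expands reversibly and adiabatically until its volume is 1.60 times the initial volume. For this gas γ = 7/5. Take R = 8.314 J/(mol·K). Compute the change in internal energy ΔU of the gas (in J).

-4140 J

V₁ = nRT₁/P₁ = 2.07×8.314×562/270 = 35.8 L.
Adiabatic: TV^(γ−1) = const ⇒ T₂ = 562×(0.625)^0.400 = 466 K; PV^γ = const ⇒ P₂ = 140 kPa.
For an ideal gas ΔU = nCvΔT with Cv = (5/2)R = 20.8 J/(mol·K).
ΔU = 2.07×20.8×(466−562) = -4140 J.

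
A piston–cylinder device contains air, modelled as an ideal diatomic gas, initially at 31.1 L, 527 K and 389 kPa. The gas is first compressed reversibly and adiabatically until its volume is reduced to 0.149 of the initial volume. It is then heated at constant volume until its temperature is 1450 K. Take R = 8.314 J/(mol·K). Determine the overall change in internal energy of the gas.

n = P₁V₁/(RT₁) = 389×31.1/(8.314×527) = 2.76 mol.
Step 1 — Adiabatic: TV^(γ−1) = const ⇒ T₂ = 527×(6.71)^0.400 = 1130 K; PV^γ = const ⇒ P₂ = 5590 kPa.
ΔU = nCvΔT = 2.76×20.8×(1130−527) = 34500 J.
Q = 0 for an adiabatic process, so W = −ΔU = -34500 J.
State after step 1: P = 5590 kPa, V = 4.63 L, T = 1130 K.
Step 2 — Isochoric: V stays 4.63 L; P/T = const ⇒ T₂ = 1450 K, P₂ = 7180 kPa.
W = 0 (no volume change).
ΔU = nCvΔT = 2.76×20.8×(1450−1130) = 18400 J.
Q = ΔU = 18400 J.
Net over both steps: W = -34500 J, Q = 18400 J, ΔU = 53000 J.

53000 J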